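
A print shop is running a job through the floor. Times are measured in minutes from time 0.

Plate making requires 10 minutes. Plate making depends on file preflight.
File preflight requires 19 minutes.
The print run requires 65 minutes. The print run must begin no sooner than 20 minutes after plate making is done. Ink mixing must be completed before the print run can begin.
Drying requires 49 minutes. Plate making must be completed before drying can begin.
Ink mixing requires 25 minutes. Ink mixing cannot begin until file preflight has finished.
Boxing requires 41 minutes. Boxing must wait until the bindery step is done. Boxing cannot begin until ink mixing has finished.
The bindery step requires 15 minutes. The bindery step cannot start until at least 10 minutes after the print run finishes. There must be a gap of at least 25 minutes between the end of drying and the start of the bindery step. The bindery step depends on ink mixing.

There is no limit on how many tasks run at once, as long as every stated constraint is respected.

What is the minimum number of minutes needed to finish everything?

180

Nothing blocks file preflight, so it runs from minute 0 to minute 19.
Ink mixing waits on file preflight (finishes minute 19), so it starts at minute 19 and finishes at 19 + 25 = minute 44.
After file preflight (finishes minute 19), plate making can start at minute 19 and finishes at minute 29.
After plate making (finishes minute 29), drying can start at minute 29 and finishes at minute 78.
The print run cannot start until plate making (finishes minute 29, plus 20-minute gap → minute 49); ink mixing (finishes minute 44). The controlling bound is minute 49, so the print run finishes at 49 + 65 = minute 114.
The bindery step has to wait for the print run (finishes minute 114, plus 10-minute gap → minute 124); drying (finishes minute 78, plus 25-minute gap → minute 103); ink mixing (finishes minute 44). The latest of these is minute 124, so the bindery step runs minute 124 to 124 + 15 = minute 139.
For boxing: the bindery step (finishes minute 139); ink mixing (finishes minute 44). Taking the maximum gives a start of minute 139, and it finishes at 139 + 41 = minute 180.
All tasks are finished once the last one completes. Finish times: File preflight at 19, Plate making at 29, Ink mixing at 44, The print run at 114, Drying at 78, The bindery step at 139, Boxing at 180. The latest is minute 180.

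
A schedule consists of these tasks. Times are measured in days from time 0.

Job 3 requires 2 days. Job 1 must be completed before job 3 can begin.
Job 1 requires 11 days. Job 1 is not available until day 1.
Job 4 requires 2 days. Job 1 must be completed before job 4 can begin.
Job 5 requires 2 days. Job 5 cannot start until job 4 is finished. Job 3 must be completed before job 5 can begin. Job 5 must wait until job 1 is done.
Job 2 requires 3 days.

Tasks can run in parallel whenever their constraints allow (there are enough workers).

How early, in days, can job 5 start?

After its own release at day 1, job 1 can start at day 1 and finishes at day 12.
Job 4 waits on job 1 (finishes day 12), so it starts at day 12 and finishes at 12 + 2 = day 14.
Job 3 cannot begin until job 1 (finishes day 12). It runs from day 12 to 12 + 2 = day 14.
Job 5 waits on job 4 (finishes day 14); job 3 (finishes day 14); job 1 (finishes day 12). The latest of these is day 14, which is the earliest job 5 can start.

14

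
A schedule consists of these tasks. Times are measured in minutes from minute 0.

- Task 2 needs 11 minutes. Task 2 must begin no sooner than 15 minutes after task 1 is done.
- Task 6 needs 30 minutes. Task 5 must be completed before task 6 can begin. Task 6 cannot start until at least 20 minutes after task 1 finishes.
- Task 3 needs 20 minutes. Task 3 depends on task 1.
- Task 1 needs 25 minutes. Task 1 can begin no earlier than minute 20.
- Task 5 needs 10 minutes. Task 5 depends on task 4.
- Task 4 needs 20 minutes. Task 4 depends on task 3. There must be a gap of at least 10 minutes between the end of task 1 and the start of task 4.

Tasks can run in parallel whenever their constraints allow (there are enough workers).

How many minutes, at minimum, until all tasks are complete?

125

Task 1 cannot begin until its own release at minute 20. It runs from minute 20 to 20 + 25 = minute 45.
After task 1 (finishes minute 45), task 3 can start at minute 45 and finishes at minute 65.
Task 4 has to wait for task 3 (finishes minute 65); task 1 (finishes minute 45, plus 10-minute gap → minute 55). The latest of these is minute 65, so task 4 runs minute 65 to 65 + 20 = minute 85.
Task 5 cannot begin until task 4 (finishes minute 85). It runs from minute 85 to 85 + 10 = minute 95.
Task 6 cannot start until task 5 (finishes minute 95); task 1 (finishes minute 45, plus 20-minute gap → minute 65). The controlling bound is minute 95, so task 6 finishes at 95 + 30 = minute 125.
Task 2 cannot begin until task 1 (finishes minute 45, plus 15-minute gap → minute 60). It runs from minute 60 to 60 + 11 = minute 71.
All tasks are finished once the last one completes. Finish times: Task 1 at 45, Task 2 at 71, Task 3 at 65, Task 4 at 85, Task 5 at 95, Task 6 at 125. The latest is minute 125.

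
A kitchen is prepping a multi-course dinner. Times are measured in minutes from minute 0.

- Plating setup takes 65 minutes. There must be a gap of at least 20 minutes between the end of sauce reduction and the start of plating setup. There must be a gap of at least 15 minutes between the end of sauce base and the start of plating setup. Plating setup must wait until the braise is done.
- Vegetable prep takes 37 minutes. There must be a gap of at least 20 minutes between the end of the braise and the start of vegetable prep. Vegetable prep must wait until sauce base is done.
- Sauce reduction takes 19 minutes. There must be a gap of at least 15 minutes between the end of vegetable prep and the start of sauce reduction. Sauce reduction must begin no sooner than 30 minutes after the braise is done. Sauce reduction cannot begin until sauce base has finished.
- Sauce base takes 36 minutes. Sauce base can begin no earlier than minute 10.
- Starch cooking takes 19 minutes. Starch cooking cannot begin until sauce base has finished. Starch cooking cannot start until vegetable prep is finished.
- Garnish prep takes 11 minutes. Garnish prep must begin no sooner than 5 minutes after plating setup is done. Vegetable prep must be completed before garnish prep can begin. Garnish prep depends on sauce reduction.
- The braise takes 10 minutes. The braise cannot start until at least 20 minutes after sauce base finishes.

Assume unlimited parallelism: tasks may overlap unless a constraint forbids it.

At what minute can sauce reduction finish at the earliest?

After its own release at minute 10, sauce base can start at minute 10 and finishes at minute 46.
After sauce base (finishes minute 46, plus 20-minute gap → minute 66), the braise can start at minute 66 and finishes at minute 76.
Vegetable prep needs all of the braise (finishes minute 76, plus 20-minute gap → minute 96); sauce base (finishes minute 46). That puts its earliest start at minute 96; it finishes at 96 + 37 = minute 133.
Sauce reduction has to wait for vegetable prep (finishes minute 133, plus 15-minute gap → minute 148); the braise (finishes minute 76, plus 30-minute gap → minute 106); sauce base (finishes minute 46). The latest of these is minute 148, so sauce reduction runs minute 148 to 148 + 19 = minute 167.

167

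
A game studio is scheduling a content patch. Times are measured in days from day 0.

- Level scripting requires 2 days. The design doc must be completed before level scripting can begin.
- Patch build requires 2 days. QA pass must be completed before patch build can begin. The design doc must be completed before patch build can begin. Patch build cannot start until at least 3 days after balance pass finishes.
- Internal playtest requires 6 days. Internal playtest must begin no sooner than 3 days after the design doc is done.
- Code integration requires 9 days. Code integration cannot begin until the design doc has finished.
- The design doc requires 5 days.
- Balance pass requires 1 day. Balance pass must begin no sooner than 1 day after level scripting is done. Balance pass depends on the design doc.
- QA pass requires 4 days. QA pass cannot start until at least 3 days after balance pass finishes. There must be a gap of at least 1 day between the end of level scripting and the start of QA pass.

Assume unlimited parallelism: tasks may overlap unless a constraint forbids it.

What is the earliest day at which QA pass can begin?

12

The design doc has no prerequisites, so it starts at day 0 and finishes at day 5.
Level scripting cannot begin until the design doc (finishes day 5). It runs from day 5 to 5 + 2 = day 7.
For balance pass: level scripting (finishes day 7, plus 1-day gap → day 8); the design doc (finishes day 5). Taking the maximum gives a start of day 8, and it finishes at 8 + 1 = day 9.
QA pass waits on balance pass (finishes day 9, plus 3-day gap → day 12); level scripting (finishes day 7, plus 1-day gap → day 8). The latest of these is day 12, which is the earliest QA pass can start.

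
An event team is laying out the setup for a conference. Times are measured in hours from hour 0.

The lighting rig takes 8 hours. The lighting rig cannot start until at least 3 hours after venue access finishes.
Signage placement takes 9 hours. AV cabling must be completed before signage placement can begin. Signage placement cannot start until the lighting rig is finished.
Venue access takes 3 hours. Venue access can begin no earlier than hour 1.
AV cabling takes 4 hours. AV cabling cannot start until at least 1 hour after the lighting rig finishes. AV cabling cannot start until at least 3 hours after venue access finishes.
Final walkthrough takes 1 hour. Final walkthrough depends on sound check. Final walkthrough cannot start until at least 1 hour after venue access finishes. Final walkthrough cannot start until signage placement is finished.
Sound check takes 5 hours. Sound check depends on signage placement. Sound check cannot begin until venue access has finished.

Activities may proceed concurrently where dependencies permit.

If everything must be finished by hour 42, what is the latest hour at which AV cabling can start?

Final walkthrough must finish by hour 42; it takes 1 hour, so it must start by 42 − 1 = hour 41.
Sound check has to be done before final walkthrough (must start by hour 41). That means finishing by hour 41, i.e. starting by 41 − 5 = hour 36.
For signage placement: sound check (must start by hour 36); final walkthrough (must start by hour 41). The most restrictive is hour 36; with a 9-hour duration, signage placement must start by hour 27.
AV cabling must finish before signage placement (must start by hour 27). With a 4-hour duration, AV cabling must start by 27 − 4 = hour 23.

23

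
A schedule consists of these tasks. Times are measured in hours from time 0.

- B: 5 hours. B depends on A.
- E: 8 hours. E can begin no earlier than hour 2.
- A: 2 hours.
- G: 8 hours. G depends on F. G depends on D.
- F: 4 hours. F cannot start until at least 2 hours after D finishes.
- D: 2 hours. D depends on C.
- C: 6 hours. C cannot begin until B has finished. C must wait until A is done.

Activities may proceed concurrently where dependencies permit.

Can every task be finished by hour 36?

E cannot begin until its own release at hour 2. It runs from hour 2 to 2 + 8 = hour 10.
A has no prerequisites, so it starts at hour 0 and finishes at hour 2.
B cannot begin until A (finishes hour 2). It runs from hour 2 to 2 + 5 = hour 7.
C has to wait for B (finishes hour 7); A (finishes hour 2). The latest of these is hour 7, so C runs hour 7 to 7 + 6 = hour 13.
D cannot begin until C (finishes hour 13). It runs from hour 13 to 13 + 2 = hour 15.
F waits on D (finishes hour 15, plus 2-hour gap → hour 17), so it starts at hour 17 and finishes at 17 + 4 = hour 21.
G has to wait for F (finishes hour 21); D (finishes hour 15). The latest of these is hour 21, so G runs hour 21 to 21 + 8 = hour 29.
Every task is finished by hour 29, which is no later than the deadline of 36, so the schedule is feasible.

Yes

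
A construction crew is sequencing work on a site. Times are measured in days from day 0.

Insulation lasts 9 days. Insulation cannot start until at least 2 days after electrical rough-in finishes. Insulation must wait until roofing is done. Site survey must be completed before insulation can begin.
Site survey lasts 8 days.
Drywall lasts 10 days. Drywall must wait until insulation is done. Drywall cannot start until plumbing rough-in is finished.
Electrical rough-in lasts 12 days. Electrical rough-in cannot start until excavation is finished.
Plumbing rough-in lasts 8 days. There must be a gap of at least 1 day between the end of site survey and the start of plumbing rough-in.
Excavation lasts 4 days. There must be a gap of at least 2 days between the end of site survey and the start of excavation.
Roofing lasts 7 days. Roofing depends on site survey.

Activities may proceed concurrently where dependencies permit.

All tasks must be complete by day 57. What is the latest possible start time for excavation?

To finish by day 57, drywall (duration 10) must start no later than day 47.
Since drywall (must start by day 47) depends on it, insulation must finish by day 47. Backing off its 9-day duration gives a latest start of day 38.
Since insulation (must start by day 38, minus 2-day gap → day 36) depends on it, electrical rough-in must finish by day 36. Backing off its 12-day duration gives a latest start of day 24.
Since electrical rough-in (must start by day 24) depends on it, excavation must finish by day 24. Backing off its 4-day duration gives a latest start of day 20.

20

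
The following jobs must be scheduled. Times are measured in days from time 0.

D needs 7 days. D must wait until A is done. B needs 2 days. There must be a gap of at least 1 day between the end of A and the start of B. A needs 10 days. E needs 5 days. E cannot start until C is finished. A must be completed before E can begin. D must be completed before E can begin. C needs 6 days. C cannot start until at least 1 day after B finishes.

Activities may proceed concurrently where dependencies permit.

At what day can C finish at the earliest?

A can start immediately at day 0; it finishes at day 10.
B waits on A (finishes day 10, plus 1-day gap → day 11), so it starts at day 11 and finishes at 11 + 2 = day 13.
C cannot begin until B (finishes day 13, plus 1-day gap → day 14). It runs from day 14 to 14 + 6 = day 20.

20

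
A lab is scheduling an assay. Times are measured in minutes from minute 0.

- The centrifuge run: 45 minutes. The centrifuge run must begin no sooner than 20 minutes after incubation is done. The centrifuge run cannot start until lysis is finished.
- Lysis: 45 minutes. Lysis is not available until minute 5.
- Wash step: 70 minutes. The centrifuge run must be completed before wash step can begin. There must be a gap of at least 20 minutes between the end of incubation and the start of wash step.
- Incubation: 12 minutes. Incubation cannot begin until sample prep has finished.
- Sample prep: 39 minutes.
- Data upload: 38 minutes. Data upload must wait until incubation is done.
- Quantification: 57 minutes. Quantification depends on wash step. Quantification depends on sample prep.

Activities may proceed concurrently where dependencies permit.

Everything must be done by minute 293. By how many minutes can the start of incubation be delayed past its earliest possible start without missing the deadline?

Sample prep has no prerequisites, so it starts at minute 0 and finishes at minute 39.
Incubation cannot begin until sample prep (finishes minute 39). It runs from minute 39 to 39 + 12 = minute 51.

Working backward from the deadline:
Quantification has no dependents, so it just needs to finish by minute 293. Starting by 293 − 57 = minute 236 achieves that.
Wash step must finish before quantification (must start by minute 236). With a 70-minute duration, wash step must start by 236 − 70 = minute 166.
The centrifuge run has to be done before wash step (must start by minute 166). That means finishing by minute 166, i.e. starting by 166 − 45 = minute 121.
Nothing follows data upload; the deadline of minute 293 is its only limit. It must start by 293 − 38 = minute 255.
Incubation feeds the centrifuge run (must start by minute 121, minus 20-minute gap → minute 101); wash step (must start by minute 166, minus 20-minute gap → minute 146); data upload (must start by minute 255). Taking the minimum, incubation must finish by minute 101 and start by 101 − 12 = minute 89.
So incubation can start as early as minute 39 and as late as minute 89, giving 89 − 39 = 50 minutes of slack.

50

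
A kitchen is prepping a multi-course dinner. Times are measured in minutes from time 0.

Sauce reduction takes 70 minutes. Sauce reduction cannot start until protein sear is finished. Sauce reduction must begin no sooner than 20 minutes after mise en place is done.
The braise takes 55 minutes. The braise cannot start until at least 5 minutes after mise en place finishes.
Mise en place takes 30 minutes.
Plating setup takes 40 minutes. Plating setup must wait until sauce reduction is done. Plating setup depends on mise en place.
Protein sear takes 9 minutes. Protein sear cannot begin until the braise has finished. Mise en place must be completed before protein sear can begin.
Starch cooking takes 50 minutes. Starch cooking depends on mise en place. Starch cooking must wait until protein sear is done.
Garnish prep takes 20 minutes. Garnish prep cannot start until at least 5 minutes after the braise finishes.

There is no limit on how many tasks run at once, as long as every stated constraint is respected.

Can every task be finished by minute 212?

Yes

Mise en place has no prerequisites, so it starts at minute 0 and finishes at minute 30.
The braise cannot begin until mise en place (finishes minute 30, plus 5-minute gap → minute 35). It runs from minute 35 to 35 + 55 = minute 90.
Garnish prep waits on the braise (finishes minute 90, plus 5-minute gap → minute 95), so it starts at minute 95 and finishes at 95 + 20 = minute 115.
For protein sear: the braise (finishes minute 90); mise en place (finishes minute 30). Taking the maximum gives a start of minute 90, and it finishes at 90 + 9 = minute 99.
For starch cooking: mise en place (finishes minute 30); protein sear (finishes minute 99). Taking the maximum gives a start of minute 99, and it finishes at 99 + 50 = minute 149.
Sauce reduction needs all of protein sear (finishes minute 99); mise en place (finishes minute 30, plus 20-minute gap → minute 50). That puts its earliest start at minute 99; it finishes at 99 + 70 = minute 169.
Plating setup has to wait for sauce reduction (finishes minute 169); mise en place (finishes minute 30). The latest of these is minute 169, so plating setup runs minute 169 to 169 + 40 = minute 209.
Every task is finished by minute 209, which is no later than the deadline of 212, so the schedule is feasible.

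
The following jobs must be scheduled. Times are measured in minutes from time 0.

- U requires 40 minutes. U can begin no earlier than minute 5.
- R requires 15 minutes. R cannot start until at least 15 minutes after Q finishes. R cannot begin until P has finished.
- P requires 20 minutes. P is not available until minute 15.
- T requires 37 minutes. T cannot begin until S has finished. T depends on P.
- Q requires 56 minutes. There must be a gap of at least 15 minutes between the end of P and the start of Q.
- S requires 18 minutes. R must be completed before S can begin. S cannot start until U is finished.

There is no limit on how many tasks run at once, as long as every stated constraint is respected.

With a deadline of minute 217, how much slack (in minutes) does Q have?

P cannot begin until its own release at minute 15. It runs from minute 15 to 15 + 20 = minute 35.
After P (finishes minute 35, plus 15-minute gap → minute 50), Q can start at minute 50 and finishes at minute 106.

Working backward from the deadline:
T has no dependents, so it just needs to finish by minute 217. Starting by 217 − 37 = minute 180 achieves that.
S has to be done before T (must start by minute 180). That means finishing by minute 180, i.e. starting by 180 − 18 = minute 162.
R must finish before S (must start by minute 162). With a 15-minute duration, R must start by 162 − 15 = minute 147.
Q must finish before R (must start by minute 147, minus 15-minute gap → minute 132). With a 56-minute duration, Q must start by 132 − 56 = minute 76.
So Q can start as early as minute 50 and as late as minute 76, giving 76 − 50 = 26 minutes of slack.

26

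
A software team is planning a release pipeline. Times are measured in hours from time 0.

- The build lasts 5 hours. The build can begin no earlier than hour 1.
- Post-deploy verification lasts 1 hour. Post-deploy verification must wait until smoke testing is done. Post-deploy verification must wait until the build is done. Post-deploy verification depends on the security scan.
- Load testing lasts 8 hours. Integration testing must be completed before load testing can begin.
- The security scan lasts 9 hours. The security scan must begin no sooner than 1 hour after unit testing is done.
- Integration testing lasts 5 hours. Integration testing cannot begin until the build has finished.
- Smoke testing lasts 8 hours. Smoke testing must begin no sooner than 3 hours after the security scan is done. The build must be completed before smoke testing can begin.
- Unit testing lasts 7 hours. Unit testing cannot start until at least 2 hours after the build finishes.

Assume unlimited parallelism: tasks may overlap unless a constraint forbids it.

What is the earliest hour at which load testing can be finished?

19

After its own release at hour 1, the build can start at hour 1 and finishes at hour 6.
Integration testing cannot begin until the build (finishes hour 6). It runs from hour 6 to 6 + 5 = hour 11.
After integration testing (finishes hour 11), load testing can start at hour 11 and finishes at hour 19.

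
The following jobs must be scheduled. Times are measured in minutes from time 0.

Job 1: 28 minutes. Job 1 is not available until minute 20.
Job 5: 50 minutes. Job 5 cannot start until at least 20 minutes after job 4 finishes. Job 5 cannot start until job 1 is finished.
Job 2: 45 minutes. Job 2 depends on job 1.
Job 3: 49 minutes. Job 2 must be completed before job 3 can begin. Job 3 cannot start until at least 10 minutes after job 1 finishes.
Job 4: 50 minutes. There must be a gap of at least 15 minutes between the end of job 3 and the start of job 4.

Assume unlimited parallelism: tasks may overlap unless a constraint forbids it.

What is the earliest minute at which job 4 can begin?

157

Job 1 cannot begin until its own release at minute 20. It runs from minute 20 to 20 + 28 = minute 48.
After job 1 (finishes minute 48), job 2 can start at minute 48 and finishes at minute 93.
Job 3 has to wait for job 2 (finishes minute 93); job 1 (finishes minute 48, plus 10-minute gap → minute 58). The latest of these is minute 93, so job 3 runs minute 93 to 93 + 49 = minute 142.
Job 4 waits on job 3 (finishes minute 142, plus 15-minute gap → minute 157), so the earliest it can start is minute 157.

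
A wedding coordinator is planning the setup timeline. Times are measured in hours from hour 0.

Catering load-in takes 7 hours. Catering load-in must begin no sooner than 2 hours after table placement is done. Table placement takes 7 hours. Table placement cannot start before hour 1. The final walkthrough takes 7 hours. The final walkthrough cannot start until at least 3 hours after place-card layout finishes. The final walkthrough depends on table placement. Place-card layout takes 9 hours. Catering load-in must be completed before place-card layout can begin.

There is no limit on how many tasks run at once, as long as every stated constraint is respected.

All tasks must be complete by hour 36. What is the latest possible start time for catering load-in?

To finish by hour 36, the final walkthrough (duration 7) must start no later than hour 29.
Since the final walkthrough (must start by hour 29, minus 3-hour gap → hour 26) depends on it, place-card layout must finish by hour 26. Backing off its 9-hour duration gives a latest start of hour 17.
Catering load-in has to be done before place-card layout (must start by hour 17). That means finishing by hour 17, i.e. starting by 17 − 7 = hour 10.

10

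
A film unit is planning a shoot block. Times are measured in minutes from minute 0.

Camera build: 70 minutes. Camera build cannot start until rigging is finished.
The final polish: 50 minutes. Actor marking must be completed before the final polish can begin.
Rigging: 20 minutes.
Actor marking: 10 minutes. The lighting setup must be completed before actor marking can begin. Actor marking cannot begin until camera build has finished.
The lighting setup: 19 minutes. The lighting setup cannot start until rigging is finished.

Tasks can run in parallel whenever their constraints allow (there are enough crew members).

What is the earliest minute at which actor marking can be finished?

Rigging has no prerequisites, so it starts at minute 0 and finishes at minute 20.
After rigging (finishes minute 20), camera build can start at minute 20 and finishes at minute 90.
After rigging (finishes minute 20), the lighting setup can start at minute 20 and finishes at minute 39.
Actor marking needs all of the lighting setup (finishes minute 39); camera build (finishes minute 90). That puts its earliest start at minute 90; it finishes at 90 + 10 = minute 100.

100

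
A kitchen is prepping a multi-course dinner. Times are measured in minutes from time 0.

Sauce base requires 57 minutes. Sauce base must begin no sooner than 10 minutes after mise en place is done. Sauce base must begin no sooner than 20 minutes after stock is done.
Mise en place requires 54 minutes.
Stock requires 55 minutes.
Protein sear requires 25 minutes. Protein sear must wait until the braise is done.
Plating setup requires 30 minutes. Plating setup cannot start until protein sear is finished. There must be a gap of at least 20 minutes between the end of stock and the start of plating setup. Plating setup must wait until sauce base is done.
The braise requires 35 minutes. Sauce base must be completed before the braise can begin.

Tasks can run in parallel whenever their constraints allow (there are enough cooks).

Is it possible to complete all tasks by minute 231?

Yes

Stock has no prerequisites, so it starts at minute 0 and finishes at minute 55.
Nothing blocks mise en place, so it runs from minute 0 to minute 54.
Sauce base has to wait for mise en place (finishes minute 54, plus 10-minute gap → minute 64); stock (finishes minute 55, plus 20-minute gap → minute 75). The latest of these is minute 75, so sauce base runs minute 75 to 75 + 57 = minute 132.
After sauce base (finishes minute 132), the braise can start at minute 132 and finishes at minute 167.
Protein sear waits on the braise (finishes minute 167), so it starts at minute 167 and finishes at 167 + 25 = minute 192.
Plating setup has to wait for protein sear (finishes minute 192); stock (finishes minute 55, plus 20-minute gap → minute 75); sauce base (finishes minute 132). The latest of these is minute 192, so plating setup runs minute 192 to 192 + 30 = minute 222.
Every task is finished by minute 222, which is no later than the deadline of 231, so the schedule is feasible.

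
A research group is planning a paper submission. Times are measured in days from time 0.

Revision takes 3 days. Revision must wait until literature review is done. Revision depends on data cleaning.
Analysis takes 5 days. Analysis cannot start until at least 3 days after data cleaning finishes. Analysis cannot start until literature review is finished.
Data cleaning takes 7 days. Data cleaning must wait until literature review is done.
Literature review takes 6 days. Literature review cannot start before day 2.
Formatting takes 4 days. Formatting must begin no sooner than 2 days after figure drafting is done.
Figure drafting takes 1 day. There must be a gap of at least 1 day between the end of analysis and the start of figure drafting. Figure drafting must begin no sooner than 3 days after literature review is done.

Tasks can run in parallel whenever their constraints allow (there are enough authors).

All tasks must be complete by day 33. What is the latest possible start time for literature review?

Formatting has no dependents, so it just needs to finish by day 33. Starting by 33 − 4 = day 29 achieves that.
Figure drafting feeds into formatting (must start by day 29, minus 2-day gap → day 27); so figure drafting must finish by day 27 and therefore start by day 26.
Since figure drafting (must start by day 26, minus 1-day gap → day 25) depends on it, analysis must finish by day 25. Backing off its 5-day duration gives a latest start of day 20.
Nothing follows revision; the deadline of day 33 is its only limit. It must start by 33 − 3 = day 30.
For data cleaning: analysis (must start by day 20, minus 3-day gap → day 17); revision (must start by day 30). The most restrictive is day 17; with a 7-day duration, data cleaning must start by day 10.
Literature review must finish in time for data cleaning (must start by day 10); analysis (must start by day 20); figure drafting (must start by day 26, minus 3-day gap → day 23); revision (must start by day 30). The tightest is day 10, so literature review must start by 10 − 6 = day 4.

4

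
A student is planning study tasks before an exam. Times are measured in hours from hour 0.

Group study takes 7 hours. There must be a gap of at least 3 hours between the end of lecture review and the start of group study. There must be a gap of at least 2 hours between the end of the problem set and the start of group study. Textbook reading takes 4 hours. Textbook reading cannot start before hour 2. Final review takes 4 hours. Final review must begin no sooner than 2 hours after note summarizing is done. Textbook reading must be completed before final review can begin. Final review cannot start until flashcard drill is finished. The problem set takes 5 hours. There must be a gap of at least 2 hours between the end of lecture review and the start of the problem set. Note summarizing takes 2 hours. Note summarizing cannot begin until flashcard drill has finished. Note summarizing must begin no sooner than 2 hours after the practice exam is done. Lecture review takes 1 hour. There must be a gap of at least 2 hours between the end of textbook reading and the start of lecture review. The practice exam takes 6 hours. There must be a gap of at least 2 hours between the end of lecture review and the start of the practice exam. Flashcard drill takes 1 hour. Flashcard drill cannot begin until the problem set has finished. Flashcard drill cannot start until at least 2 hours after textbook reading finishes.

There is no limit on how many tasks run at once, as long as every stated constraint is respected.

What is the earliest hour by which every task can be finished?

27

Textbook reading waits on its own release at hour 2, so it starts at hour 2 and finishes at 2 + 4 = hour 6.
After textbook reading (finishes hour 6, plus 2-hour gap → hour 8), lecture review can start at hour 8 and finishes at hour 9.
After lecture review (finishes hour 9, plus 2-hour gap → hour 11), the practice exam can start at hour 11 and finishes at hour 17.
After lecture review (finishes hour 9, plus 2-hour gap → hour 11), the problem set can start at hour 11 and finishes at hour 16.
Group study needs all of lecture review (finishes hour 9, plus 3-hour gap → hour 12); the problem set (finishes hour 16, plus 2-hour gap → hour 18). That puts its earliest start at hour 18; it finishes at 18 + 7 = hour 25.
Flashcard drill needs all of the problem set (finishes hour 16); textbook reading (finishes hour 6, plus 2-hour gap → hour 8). That puts its earliest start at hour 16; it finishes at 16 + 1 = hour 17.
Note summarizing needs all of flashcard drill (finishes hour 17); the practice exam (finishes hour 17, plus 2-hour gap → hour 19). That puts its earliest start at hour 19; it finishes at 19 + 2 = hour 21.
For final review: note summarizing (finishes hour 21, plus 2-hour gap → hour 23); textbook reading (finishes hour 6); flashcard drill (finishes hour 17). Taking the maximum gives a start of hour 23, and it finishes at 23 + 4 = hour 27.
All tasks are finished once the last one completes. Finish times: Textbook reading at 6, Lecture review at 9, The problem set at 16, Flashcard drill at 17, The practice exam at 17, Group study at 25, Note summarizing at 21, Final review at 27. The latest is hour 27.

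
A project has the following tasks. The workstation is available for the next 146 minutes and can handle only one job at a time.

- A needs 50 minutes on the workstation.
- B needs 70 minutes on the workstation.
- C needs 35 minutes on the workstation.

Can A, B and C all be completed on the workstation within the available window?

No

Running back to back, the jobs need 50 + 70 + 35 = 155 minutes on the workstation.
Since 155 > 146, they cannot all fit.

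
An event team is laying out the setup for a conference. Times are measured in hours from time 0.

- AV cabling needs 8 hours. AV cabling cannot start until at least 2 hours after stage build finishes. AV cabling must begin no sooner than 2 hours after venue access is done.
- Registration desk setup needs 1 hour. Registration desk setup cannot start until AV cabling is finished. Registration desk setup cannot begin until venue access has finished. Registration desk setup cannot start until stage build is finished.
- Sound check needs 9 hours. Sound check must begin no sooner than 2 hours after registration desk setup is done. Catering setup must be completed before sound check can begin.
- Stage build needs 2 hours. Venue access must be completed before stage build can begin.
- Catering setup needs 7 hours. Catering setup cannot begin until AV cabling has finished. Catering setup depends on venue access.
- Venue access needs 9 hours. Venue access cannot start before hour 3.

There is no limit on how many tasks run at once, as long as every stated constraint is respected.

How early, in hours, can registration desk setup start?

Venue access waits on its own release at hour 3, so it starts at hour 3 and finishes at 3 + 9 = hour 12.
Stage build waits on venue access (finishes hour 12), so it starts at hour 12 and finishes at 12 + 2 = hour 14.
For AV cabling: stage build (finishes hour 14, plus 2-hour gap → hour 16); venue access (finishes hour 12, plus 2-hour gap → hour 14). Taking the maximum gives a start of hour 16, and it finishes at 16 + 8 = hour 24.
Registration desk setup waits on AV cabling (finishes hour 24); venue access (finishes hour 12); stage build (finishes hour 14). The latest of these is hour 24, which is the earliest registration desk setup can start.

24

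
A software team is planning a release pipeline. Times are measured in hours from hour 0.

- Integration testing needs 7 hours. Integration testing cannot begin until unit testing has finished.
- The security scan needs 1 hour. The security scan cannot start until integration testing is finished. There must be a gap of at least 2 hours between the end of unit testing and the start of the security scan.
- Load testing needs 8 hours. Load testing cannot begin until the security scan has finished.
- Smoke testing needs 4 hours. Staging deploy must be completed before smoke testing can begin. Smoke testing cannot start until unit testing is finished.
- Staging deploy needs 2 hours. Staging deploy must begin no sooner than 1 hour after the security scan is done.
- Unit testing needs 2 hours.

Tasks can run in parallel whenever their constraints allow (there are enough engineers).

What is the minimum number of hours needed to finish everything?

Unit testing has no prerequisites, so it starts at hour 0 and finishes at hour 2.
After unit testing (finishes hour 2), integration testing can start at hour 2 and finishes at hour 9.
The security scan needs all of integration testing (finishes hour 9); unit testing (finishes hour 2, plus 2-hour gap → hour 4). That puts its earliest start at hour 9; it finishes at 9 + 1 = hour 10.
Load testing waits on the security scan (finishes hour 10), so it starts at hour 10 and finishes at 10 + 8 = hour 18.
Staging deploy cannot begin until the security scan (finishes hour 10, plus 1-hour gap → hour 11). It runs from hour 11 to 11 + 2 = hour 13.
For smoke testing: staging deploy (finishes hour 13); unit testing (finishes hour 2). Taking the maximum gives a start of hour 13, and it finishes at 13 + 4 = hour 17.
All tasks are finished once the last one completes. Finish times: Unit testing at 2, Integration testing at 9, The security scan at 10, Staging deploy at 13, Smoke testing at 17, Load testing at 18. The latest is hour 18.

18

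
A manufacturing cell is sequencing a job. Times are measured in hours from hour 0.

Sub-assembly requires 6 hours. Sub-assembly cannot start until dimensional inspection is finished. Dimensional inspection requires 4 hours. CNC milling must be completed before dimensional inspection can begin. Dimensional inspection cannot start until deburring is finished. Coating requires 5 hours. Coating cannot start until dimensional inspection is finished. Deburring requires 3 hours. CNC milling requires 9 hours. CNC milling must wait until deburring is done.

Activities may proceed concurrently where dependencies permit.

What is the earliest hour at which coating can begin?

16

Deburring can start immediately at hour 0; it finishes at hour 3.
CNC milling cannot begin until deburring (finishes hour 3). It runs from hour 3 to 3 + 9 = hour 12.
Dimensional inspection has to wait for CNC milling (finishes hour 12); deburring (finishes hour 3). The latest of these is hour 12, so dimensional inspection runs hour 12 to 12 + 4 = hour 16.
Coating waits on dimensional inspection (finishes hour 16), so the earliest it can start is hour 16.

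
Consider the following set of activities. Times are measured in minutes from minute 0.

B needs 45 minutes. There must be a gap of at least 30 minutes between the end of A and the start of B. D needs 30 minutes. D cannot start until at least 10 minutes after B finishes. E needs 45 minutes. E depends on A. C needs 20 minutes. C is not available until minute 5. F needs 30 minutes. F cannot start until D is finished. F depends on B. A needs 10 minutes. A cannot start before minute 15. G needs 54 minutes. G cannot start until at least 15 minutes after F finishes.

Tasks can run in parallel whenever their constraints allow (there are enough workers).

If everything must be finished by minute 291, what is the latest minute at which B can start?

To finish by minute 291, G (duration 54) must start no later than minute 237.
F feeds into G (must start by minute 237, minus 15-minute gap → minute 222); so F must finish by minute 222 and therefore start by minute 192.
Since F (must start by minute 192) depends on it, D must finish by minute 192. Backing off its 30-minute duration gives a latest start of minute 162.
B must finish in time for D (must start by minute 162, minus 10-minute gap → minute 152); F (must start by minute 192). The tightest is minute 152, so B must start by 152 − 45 = minute 107.

107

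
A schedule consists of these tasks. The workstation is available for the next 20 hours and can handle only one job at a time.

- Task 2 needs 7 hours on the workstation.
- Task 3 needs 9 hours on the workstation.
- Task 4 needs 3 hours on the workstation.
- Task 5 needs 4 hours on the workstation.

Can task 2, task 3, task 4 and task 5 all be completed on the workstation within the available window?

No

Running back to back, the jobs need 7 + 9 + 3 + 4 = 23 hours on the workstation.
Since 23 > 20, they cannot all fit.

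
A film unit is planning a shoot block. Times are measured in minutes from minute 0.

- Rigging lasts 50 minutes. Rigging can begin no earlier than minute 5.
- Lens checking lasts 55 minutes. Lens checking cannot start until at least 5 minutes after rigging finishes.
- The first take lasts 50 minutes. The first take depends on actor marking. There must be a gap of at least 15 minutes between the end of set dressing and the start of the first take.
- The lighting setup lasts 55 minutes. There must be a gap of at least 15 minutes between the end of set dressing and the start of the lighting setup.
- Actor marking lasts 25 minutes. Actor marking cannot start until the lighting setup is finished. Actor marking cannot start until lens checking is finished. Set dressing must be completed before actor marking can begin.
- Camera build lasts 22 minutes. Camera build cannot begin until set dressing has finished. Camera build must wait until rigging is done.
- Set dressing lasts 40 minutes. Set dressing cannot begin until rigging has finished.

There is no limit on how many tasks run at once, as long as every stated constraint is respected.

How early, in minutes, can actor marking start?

165

After its own release at minute 5, rigging can start at minute 5 and finishes at minute 55.
Lens checking cannot begin until rigging (finishes minute 55, plus 5-minute gap → minute 60). It runs from minute 60 to 60 + 55 = minute 115.
Set dressing waits on rigging (finishes minute 55), so it starts at minute 55 and finishes at 55 + 40 = minute 95.
The lighting setup waits on set dressing (finishes minute 95, plus 15-minute gap → minute 110), so it starts at minute 110 and finishes at 110 + 55 = minute 165.
Actor marking waits on the lighting setup (finishes minute 165); lens checking (finishes minute 115); set dressing (finishes minute 95). The latest of these is minute 165, which is the earliest actor marking can start.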